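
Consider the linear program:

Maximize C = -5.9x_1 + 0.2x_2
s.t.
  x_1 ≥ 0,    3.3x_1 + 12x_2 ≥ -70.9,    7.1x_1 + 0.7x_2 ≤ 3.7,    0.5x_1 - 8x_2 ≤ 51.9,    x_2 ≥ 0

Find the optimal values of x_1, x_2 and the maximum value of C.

The binding constraints are x_1 = 0 and 7.1x_1 + 0.7x_2 = 3.7.
Solving simultaneously gives x_1 = 0, x_2 = 37/7.

x_1 = 0, x_2 = 37/7, maximum C = 37/35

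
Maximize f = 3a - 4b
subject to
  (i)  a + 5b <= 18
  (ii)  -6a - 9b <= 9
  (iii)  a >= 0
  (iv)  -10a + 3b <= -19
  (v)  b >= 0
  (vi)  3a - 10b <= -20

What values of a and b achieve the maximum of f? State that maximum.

Corner points and f = 3a - 4b:
  (149/53, 161/53) → f = -197/53
  (16/5, 74/25) → f = -56/25
  (250/91, 257/91) → f = -278/91

The binding constraints are a + 5b = 18 and 3a - 10b = -20.
Solving simultaneously gives a = 16/5, b = 74/25.

a = 16/5, b = 74/25, maximum f = -56/25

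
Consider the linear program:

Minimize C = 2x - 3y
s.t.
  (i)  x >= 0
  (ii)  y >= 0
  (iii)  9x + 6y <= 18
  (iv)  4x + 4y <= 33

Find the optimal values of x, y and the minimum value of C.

Feasible corners and C = 2x - 3y:
  (0, 0) → C = 0
  (0, 3) → C = -9
  (2, 0) → C = 4

The binding constraints are x = 0 and 9x + 6y = 18.
Solving simultaneously gives x = 0, y = 3.

x = 0, y = 3, minimum C = -9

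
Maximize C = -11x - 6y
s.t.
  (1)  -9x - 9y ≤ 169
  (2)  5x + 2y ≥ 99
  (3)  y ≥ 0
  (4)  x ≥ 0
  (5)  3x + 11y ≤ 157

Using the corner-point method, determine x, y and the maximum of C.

x = 99/5, y = 0, maximum C = -1089/5

Feasible corners and C = -11x - 6y:
  (99/5, 0) → C = -1089/5
  (775/49, 488/49) → C = -11453/49
  (157/3, 0) → C = -1727/3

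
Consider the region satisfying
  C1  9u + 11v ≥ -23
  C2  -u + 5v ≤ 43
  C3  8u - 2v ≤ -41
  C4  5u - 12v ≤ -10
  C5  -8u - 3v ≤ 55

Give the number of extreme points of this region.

Intersecting each pair of boundary lines and keeping only the points that satisfy every inequality leaves:
  (-497/106, 185/106)
  (-536/61, 311/61)
  (-119/38, 303/38)
  (-404/43, 289/43)

4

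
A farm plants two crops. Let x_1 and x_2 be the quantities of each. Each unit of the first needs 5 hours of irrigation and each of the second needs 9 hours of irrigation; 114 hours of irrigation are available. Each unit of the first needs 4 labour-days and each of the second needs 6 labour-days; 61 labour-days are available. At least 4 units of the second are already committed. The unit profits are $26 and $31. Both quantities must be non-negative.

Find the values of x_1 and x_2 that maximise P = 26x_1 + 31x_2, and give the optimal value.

Feasible corners and P = 26x_1 + 31x_2:
  (0, 61/6) → P = 1891/6
  (0, 4) → P = 124
  (37/4, 4) → P = 729/2

The optimum lies where 4x_1 + 6x_2 = 61 and x_2 = 4.
Solving simultaneously gives x_1 = 37/4, x_2 = 4.

x_1 = 37/4, x_2 = 4, maximum P = 729/2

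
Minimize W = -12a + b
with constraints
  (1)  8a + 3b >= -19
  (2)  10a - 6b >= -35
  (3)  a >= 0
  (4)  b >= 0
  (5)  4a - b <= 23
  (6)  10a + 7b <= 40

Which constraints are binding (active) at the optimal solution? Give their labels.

(4) and (6)

Extreme points and W = -12a + b:
  (0, 0) → W = 0
  (0, 40/7) → W = 40/7
  (4, 0) → W = -48

The minimum is at (4, 0). Substituting into each constraint, equality holds for (4) and (6); the remaining constraints have slack.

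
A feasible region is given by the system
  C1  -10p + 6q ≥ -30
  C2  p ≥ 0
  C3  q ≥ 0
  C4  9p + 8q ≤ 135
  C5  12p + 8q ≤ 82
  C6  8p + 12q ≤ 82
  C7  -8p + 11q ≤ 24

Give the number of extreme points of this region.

6

The feasible vertices (each the meet of two boundaries and inside every other half-plane) are:
  (3, 0)
  (183/38, 115/38)
  (0, 0)
  (0, 24/11)
  (41/10, 41/10)
  (307/92, 106/23)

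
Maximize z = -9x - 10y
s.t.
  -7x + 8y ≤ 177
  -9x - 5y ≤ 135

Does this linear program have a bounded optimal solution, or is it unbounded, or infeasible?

unbounded

From the feasible point (-1965/107, 648/107), moving in the direction (5, -9) keeps every constraint satisfied while z increases without bound.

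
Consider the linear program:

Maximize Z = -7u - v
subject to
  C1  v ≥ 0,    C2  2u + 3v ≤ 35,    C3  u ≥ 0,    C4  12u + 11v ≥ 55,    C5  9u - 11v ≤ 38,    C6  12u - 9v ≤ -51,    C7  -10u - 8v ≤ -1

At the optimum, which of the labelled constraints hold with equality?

Vertices and Z = -7u - v:
  (0, 35/3) → Z = -35/3
  (3, 29/3) → Z = -92/3
  (0, 17/3) → Z = -17/3

The maximum is at (0, 17/3). Substituting into each constraint, equality holds for C3 and C6; the remaining constraints have slack.

C3 and C6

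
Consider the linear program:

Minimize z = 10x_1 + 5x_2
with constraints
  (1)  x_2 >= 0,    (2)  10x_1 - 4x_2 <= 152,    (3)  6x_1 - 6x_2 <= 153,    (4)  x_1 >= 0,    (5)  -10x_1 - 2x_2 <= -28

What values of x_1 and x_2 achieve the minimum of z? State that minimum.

Feasible corners and z = 10x_1 + 5x_2:
  (76/5, 0) → z = 152
  (14/5, 0) → z = 28
  (0, 14) → z = 70
The feasible region is unbounded (it extends along (0, 1), (2, 5)), but z strictly increases along every unbounded feasible direction, so there is no improving ray and the minimum is attained at a vertex.

x_1 = 14/5, x_2 = 0, minimum z = 28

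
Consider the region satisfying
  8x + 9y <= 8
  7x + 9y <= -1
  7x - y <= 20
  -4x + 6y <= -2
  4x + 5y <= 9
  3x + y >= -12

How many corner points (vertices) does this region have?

Of the 15 pairwise boundary intersections, those satisfying every inequality are:
  (179/70, -21/10)
  (2/13, -3/13)
  (4/5, -72/5)
  (-35/11, -27/11)

4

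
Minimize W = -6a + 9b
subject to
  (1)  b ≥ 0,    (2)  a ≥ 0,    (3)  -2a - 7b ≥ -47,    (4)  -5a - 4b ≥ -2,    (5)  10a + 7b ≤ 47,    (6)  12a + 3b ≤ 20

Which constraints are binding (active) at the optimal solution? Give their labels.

(1) and (4)

Corner points and W = -6a + 9b:
  (0, 0) → W = 0
  (2/5, 0) → W = -12/5
  (0, 1/2) → W = 9/2

The minimum is at (2/5, 0). Substituting into each constraint, equality holds for (1) and (4); the remaining constraints have slack.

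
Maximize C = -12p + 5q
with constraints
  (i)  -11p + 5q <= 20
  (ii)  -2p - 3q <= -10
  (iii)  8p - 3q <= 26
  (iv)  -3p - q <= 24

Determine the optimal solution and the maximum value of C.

p = -10/43, q = 150/43, maximum C = 870/43

Corner points and C = -12p + 5q:
  (-10/43, 150/43) → C = 870/43
  (190/7, 446/7) → C = -50/7
  (18/5, 14/15) → C = -578/15

The optimum lies where -11p + 5q = 20 and -2p - 3q = -10.
Solving simultaneously gives p = -10/43, q = 150/43.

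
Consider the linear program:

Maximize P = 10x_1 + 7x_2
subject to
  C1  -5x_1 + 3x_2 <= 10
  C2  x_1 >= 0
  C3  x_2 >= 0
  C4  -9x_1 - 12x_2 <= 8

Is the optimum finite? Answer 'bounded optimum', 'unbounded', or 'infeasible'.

unbounded

From the feasible point (0, 10/3), moving in the direction (1, 0) keeps every constraint satisfied while P increases without bound.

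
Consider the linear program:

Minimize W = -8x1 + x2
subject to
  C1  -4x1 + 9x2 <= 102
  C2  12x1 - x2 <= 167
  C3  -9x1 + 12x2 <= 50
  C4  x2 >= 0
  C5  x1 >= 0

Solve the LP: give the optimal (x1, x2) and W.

Vertices and W = -8x1 + x2:
  (2054/135, 701/45) → W = -14329/135
  (167/12, 0) → W = -334/3
  (0, 25/6) → W = 25/6
  (0, 0) → W = 0

At the optimal vertex, 12x1 - x2 = 167 and x2 = 0.
Solving simultaneously gives x1 = 167/12, x2 = 0.

x1 = 167/12, x2 = 0, minimum W = -334/3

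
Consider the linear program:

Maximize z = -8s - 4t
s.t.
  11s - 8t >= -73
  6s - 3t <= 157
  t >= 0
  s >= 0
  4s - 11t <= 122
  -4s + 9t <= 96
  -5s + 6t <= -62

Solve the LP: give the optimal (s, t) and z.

s = 62/5, t = 0, maximum z = -496/5

Feasible corners and z = -8s - 4t:
  (157/6, 0) → z = -628/3
  (36, 59/3) → z = -1100/3
  (62/5, 0) → z = -496/5

The binding constraints are t = 0 and -5s + 6t = -62.
Solving simultaneously gives s = 62/5, t = 0.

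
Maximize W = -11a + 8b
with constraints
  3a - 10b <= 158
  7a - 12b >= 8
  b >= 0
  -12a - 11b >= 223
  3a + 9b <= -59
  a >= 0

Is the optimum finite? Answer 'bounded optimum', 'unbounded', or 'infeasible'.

The boundaries 3a + 9b = -59 and a = 0 meet at (0, -59/9), but that point violates b ≥ 0. Every candidate vertex is excluded by some other constraint, so the feasible region is empty.

infeasible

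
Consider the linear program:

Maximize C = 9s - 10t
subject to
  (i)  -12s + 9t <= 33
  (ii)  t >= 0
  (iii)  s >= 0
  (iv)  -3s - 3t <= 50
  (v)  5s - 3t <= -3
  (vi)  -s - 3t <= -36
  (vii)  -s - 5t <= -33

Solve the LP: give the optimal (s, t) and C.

s = 11/2, t = 61/6, maximum C = -313/6

Extreme points and C = 9s - 10t:
  (8, 43/3) → C = -214/3
  (5, 31/3) → C = -175/3
  (11/2, 61/6) → C = -313/6

At the optimal vertex, 5s - 3t = -3 and -s - 3t = -36.
Solving simultaneously gives s = 11/2, t = 61/6.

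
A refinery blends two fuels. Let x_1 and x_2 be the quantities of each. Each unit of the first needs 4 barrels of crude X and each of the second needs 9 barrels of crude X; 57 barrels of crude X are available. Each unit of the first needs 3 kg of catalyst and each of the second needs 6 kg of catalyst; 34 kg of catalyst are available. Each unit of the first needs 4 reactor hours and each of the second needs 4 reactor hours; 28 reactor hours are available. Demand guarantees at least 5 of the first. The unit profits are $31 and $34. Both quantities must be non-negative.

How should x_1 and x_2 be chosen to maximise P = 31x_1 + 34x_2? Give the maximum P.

At the optimal vertex, 4x_1 + 4x_2 = 28 and x_1 = 5.
Solving simultaneously gives x_1 = 5, x_2 = 2.

x_1 = 5, x_2 = 2, maximum P = 223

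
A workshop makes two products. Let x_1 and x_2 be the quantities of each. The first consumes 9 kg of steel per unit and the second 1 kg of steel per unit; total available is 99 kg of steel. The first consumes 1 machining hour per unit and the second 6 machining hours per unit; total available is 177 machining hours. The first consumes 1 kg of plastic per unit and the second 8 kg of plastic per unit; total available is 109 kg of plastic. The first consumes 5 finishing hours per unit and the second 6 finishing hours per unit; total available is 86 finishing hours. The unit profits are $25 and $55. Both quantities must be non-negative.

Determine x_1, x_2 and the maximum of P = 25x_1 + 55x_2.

Corner points and P = 25x_1 + 55x_2:
  (0, 0) → P = 0
  (0, 109/8) → P = 5995/8
  (11, 0) → P = 275
  (508/49, 279/49) → P = 28045/49
  (1, 27/2) → P = 1535/2

At the optimal vertex, x_1 + 8x_2 = 109 and 5x_1 + 6x_2 = 86.
Solving simultaneously gives x_1 = 1, x_2 = 27/2.

x_1 = 1, x_2 = 27/2, maximum P = 1535/2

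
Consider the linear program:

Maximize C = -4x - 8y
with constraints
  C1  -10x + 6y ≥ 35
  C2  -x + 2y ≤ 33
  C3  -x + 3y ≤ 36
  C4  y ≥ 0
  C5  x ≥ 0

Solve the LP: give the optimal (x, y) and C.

Feasible corners and C = -4x - 8y:
  (37/8, 325/24) → C = -761/6
  (0, 35/6) → C = -140/3
  (0, 12) → C = -96

x = 0, y = 35/6, maximum C = -140/3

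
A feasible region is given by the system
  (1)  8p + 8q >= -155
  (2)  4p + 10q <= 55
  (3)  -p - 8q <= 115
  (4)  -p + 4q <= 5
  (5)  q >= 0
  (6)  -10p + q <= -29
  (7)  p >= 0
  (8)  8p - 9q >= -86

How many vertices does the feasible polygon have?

4

Of the 28 pairwise boundary intersections, those satisfying every inequality are:
  (85/13, 75/26)
  (55/4, 0)
  (121/39, 79/39)
  (29/10, 0)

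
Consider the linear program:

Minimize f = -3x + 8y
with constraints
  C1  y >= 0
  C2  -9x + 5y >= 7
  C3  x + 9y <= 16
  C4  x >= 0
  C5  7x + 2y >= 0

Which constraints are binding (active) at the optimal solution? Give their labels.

C2 and C4

Feasible corners and f = -3x + 8y:
  (17/86, 151/86) → f = 1157/86
  (0, 7/5) → f = 56/5
  (0, 16/9) → f = 128/9

The minimum is at (0, 7/5). Substituting into each constraint, equality holds for C2 and C4; the remaining constraints have slack.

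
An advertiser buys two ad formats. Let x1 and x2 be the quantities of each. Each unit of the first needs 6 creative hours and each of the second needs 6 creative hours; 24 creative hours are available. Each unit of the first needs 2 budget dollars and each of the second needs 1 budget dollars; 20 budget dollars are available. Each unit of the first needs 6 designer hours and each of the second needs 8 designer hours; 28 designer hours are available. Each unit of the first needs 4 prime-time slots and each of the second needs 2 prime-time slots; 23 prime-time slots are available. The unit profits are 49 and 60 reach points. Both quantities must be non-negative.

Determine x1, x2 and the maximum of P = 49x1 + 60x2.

x1 = 2, x2 = 2, maximum P = 218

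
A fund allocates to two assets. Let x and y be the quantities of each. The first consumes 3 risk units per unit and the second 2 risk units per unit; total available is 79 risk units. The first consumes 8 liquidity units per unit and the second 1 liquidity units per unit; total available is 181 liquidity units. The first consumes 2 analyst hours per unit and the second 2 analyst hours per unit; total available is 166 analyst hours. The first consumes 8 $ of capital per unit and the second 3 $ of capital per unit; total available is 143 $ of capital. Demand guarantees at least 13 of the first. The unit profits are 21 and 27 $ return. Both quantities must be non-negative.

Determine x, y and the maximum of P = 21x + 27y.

Extreme points and P = 21x + 27y:
  (143/8, 0) → P = 3003/8
  (13, 0) → P = 273
  (13, 13) → P = 624

x = 13, y = 13, maximum P = 624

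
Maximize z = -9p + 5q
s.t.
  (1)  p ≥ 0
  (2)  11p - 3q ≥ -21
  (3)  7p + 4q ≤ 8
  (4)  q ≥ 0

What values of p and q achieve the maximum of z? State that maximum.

Feasible corners and z = -9p + 5q:
  (0, 2) → z = 10
  (0, 0) → z = 0
  (8/7, 0) → z = -72/7

At the optimal vertex, p = 0 and 7p + 4q = 8.
Solving simultaneously gives p = 0, q = 2.

p = 0, q = 2, maximum z = 10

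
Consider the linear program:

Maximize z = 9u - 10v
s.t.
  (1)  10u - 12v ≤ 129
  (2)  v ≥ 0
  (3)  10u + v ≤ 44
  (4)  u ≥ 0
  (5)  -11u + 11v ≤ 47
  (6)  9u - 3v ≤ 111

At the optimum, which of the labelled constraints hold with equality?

(2) and (3)

Extreme points and z = 9u - 10v:
  (22/5, 0) → z = 198/5
  (0, 0) → z = 0
  (437/121, 954/121) → z = -5607/121
  (0, 47/11) → z = -470/11

The maximum is at (22/5, 0). Substituting into each constraint, equality holds for (2) and (3); the remaining constraints have slack.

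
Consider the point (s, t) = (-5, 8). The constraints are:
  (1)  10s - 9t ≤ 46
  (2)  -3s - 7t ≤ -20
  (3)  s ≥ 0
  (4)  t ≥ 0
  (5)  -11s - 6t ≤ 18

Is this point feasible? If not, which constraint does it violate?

Constraint (3): s = -5, which is not ≥ 0. All other constraints are satisfied.

not feasible — violates (3)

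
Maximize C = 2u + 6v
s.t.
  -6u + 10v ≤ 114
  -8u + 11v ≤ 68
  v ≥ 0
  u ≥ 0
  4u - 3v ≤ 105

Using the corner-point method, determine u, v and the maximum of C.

u = 696/11, v = 543/11, maximum C = 4650/11

Vertices and C = 2u + 6v:
  (41, 36) → C = 298
  (696/11, 543/11) → C = 4650/11
  (0, 68/11) → C = 408/11
  (0, 0) → C = 0
  (105/4, 0) → C = 105/2

The optimum lies where -6u + 10v = 114 and 4u - 3v = 105.
Solving simultaneously gives u = 696/11, v = 543/11.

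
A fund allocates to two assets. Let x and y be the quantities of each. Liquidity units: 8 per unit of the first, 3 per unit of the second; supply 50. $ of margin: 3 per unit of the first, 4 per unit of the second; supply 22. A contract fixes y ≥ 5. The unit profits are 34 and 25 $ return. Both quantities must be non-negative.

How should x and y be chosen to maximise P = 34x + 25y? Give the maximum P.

x = 2/3, y = 5, maximum P = 443/3

Extreme points and P = 34x + 25y:
  (0, 11/2) → P = 275/2
  (0, 5) → P = 125
  (2/3, 5) → P = 443/3

The optimum lies where 3x + 4y = 22 and y = 5.
Solving simultaneously gives x = 2/3, y = 5.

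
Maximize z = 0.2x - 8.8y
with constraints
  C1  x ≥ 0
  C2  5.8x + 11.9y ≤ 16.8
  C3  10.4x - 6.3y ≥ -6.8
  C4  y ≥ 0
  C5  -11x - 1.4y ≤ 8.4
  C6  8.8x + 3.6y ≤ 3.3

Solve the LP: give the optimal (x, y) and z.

Extreme points and z = 0.2x - 8.8y:
  (0, 0) → z = 0
  (0, 11/12) → z = -121/15
  (3/8, 0) → z = 3/40

The optimum lies where y = 0 and 8.8x + 3.6y = 3.3.
Solving simultaneously gives x = 3/8, y = 0.

x = 0.375, y = 0, maximum z = 0.075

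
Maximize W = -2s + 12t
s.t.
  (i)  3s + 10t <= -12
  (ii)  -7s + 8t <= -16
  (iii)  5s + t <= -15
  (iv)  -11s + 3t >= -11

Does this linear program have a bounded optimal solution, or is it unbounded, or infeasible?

bounded optimum

Corner points and W = -2s + 12t:
  (-104/47, -185/47) → W = -2012/47
  (-17/13, -110/13) → W = -1286/13
The feasible region has finitely many vertices and no improving ray; the maximum is -2012/47 at (-104/47, -185/47).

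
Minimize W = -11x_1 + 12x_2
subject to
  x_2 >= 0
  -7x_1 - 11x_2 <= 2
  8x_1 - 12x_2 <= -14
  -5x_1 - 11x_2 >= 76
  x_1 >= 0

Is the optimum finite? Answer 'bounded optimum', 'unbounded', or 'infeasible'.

The boundaries 8x_1 - 12x_2 = -14 and x_1 = 0 meet at (0, 7/6), but that point violates -5x_1 - 11x_2 ≥ 76. Every candidate vertex is excluded by some other constraint, so the feasible region is empty.

infeasible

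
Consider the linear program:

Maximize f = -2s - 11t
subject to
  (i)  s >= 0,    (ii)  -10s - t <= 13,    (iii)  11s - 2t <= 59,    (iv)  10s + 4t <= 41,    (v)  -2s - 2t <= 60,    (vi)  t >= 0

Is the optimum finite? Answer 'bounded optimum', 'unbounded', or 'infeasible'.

bounded optimum

Corner points and f = -2s - 11t:
  (0, 41/4) → f = -451/4
  (0, 0) → f = 0
  (41/10, 0) → f = -41/5
The feasible region has finitely many vertices and no improving ray; the maximum is 0 at (0, 0).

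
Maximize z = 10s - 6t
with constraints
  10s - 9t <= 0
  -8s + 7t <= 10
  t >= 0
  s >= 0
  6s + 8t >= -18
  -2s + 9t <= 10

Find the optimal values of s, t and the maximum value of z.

Extreme points and z = 10s - 6t:
  (0, 0) → z = 0
  (5/4, 25/18) → z = 25/6
  (0, 10/9) → z = -20/3

The optimum lies where 10s - 9t = 0 and -2s + 9t = 10.
Solving simultaneously gives s = 5/4, t = 25/18.

s = 5/4, t = 25/18, maximum z = 25/6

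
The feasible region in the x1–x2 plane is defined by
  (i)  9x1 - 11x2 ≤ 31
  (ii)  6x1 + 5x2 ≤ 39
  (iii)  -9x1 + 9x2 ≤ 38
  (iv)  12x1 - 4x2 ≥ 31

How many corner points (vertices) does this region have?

Pairwise boundary intersections that survive every other constraint:
  (584/111, 55/37)
  (217/96, -31/32)
  (311/84, 47/14)

3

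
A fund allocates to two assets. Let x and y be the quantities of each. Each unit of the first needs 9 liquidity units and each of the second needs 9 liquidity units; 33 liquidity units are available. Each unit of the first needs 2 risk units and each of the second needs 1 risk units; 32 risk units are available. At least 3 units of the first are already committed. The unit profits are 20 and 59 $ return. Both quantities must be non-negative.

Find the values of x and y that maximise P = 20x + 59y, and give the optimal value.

Vertices and P = 20x + 59y:
  (11/3, 0) → P = 220/3
  (3, 0) → P = 60
  (3, 2/3) → P = 298/3

The binding constraints are 9x + 9y = 33 and x = 3.
Solving simultaneously gives x = 3, y = 2/3.

x = 3, y = 2/3, maximum P = 298/3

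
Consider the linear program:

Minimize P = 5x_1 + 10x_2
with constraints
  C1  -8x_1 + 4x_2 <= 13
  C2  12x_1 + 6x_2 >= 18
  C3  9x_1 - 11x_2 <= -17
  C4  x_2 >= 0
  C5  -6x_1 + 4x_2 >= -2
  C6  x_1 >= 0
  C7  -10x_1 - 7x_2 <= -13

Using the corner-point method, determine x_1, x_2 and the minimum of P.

The feasible region is unbounded (it extends along (2, 3), (1, 2)), but P strictly increases along every unbounded feasible direction, so there is no improving ray and the minimum is attained at a vertex.

x_1 = 16/31, x_2 = 61/31, minimum P = 690/31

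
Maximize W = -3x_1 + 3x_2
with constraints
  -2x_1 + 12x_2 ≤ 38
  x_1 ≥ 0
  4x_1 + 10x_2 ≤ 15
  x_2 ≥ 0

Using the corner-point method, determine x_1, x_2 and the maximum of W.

x_1 = 0, x_2 = 3/2, maximum W = 9/2

Feasible corners and W = -3x_1 + 3x_2:
  (0, 3/2) → W = 9/2
  (0, 0) → W = 0
  (15/4, 0) → W = -45/4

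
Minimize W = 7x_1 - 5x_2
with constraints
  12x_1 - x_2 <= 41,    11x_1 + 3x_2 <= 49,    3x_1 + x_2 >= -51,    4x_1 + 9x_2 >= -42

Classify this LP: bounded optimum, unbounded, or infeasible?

unbounded

From the feasible point (172/47, 137/47), moving in the direction (-1, 3) keeps every constraint satisfied while W decreases without bound.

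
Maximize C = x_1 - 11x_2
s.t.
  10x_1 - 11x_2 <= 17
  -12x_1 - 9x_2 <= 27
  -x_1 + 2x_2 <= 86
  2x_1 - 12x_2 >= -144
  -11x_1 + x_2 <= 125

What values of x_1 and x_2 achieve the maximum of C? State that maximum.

The binding constraints are 10x_1 - 11x_2 = 17 and -12x_1 - 9x_2 = 27.
Solving simultaneously gives x_1 = -24/37, x_2 = -79/37.

x_1 = -24/37, x_2 = -79/37, maximum C = 845/37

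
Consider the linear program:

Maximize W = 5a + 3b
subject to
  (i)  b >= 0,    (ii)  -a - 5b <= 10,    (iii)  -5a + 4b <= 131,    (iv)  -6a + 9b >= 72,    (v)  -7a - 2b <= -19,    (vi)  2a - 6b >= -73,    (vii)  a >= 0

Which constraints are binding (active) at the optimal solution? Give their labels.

Feasible corners and W = 5a + 3b:
  (9/25, 206/25) → W = 663/25
  (25/2, 49/3) → W = 223/2
  (0, 19/2) → W = 57/2
  (0, 73/6) → W = 73/2

The maximum is at (25/2, 49/3). Substituting into each constraint, equality holds for (iv) and (vi); the remaining constraints have slack.

(iv) and (vi)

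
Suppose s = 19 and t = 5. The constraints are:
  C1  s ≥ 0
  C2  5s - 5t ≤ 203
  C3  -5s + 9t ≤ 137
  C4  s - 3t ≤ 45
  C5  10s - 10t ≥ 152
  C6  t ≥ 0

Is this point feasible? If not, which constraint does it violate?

not feasible — violates C5

Constraint C5: 10s - 10t = 140, which is not ≥ 152. All other constraints are satisfied.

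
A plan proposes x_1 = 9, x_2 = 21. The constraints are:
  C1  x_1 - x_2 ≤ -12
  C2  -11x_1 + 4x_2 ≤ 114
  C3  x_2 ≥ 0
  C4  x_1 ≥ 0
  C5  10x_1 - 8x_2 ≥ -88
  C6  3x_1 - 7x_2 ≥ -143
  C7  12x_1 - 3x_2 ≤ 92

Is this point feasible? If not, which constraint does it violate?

C1: -12 ≤ -12 ✓
C2: -15 ≤ 114 ✓
C3: 21 ≥ 0 ✓
C4: 9 ≥ 0 ✓
C5: -78 ≥ -88 ✓
C6: -120 ≥ -143 ✓
C7: 45 ≤ 92 ✓

feasible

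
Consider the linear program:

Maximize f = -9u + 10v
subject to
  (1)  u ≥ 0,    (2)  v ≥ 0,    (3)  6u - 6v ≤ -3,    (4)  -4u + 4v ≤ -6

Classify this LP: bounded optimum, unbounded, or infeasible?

infeasible

Constraints 6u - 6v ≤ -3 and -4u + 4v ≤ -6 have parallel boundaries but demand opposite sides — no point can satisfy both, so the region is empty.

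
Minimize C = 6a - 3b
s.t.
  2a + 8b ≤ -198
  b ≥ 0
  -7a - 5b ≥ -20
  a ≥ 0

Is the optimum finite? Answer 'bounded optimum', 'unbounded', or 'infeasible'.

infeasible

The boundaries 2a + 8b = -198 and b = 0 meet at (-99, 0), but that point violates a ≥ 0. Every candidate vertex is excluded by some other constraint, so the feasible region is empty.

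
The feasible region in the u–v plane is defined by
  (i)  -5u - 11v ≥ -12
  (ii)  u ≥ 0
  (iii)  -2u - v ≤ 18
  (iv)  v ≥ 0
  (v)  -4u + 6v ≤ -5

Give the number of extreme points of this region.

Of the 10 pairwise boundary intersections, those satisfying every inequality are:
  (12/5, 0)
  (127/74, 23/74)
  (5/4, 0)

3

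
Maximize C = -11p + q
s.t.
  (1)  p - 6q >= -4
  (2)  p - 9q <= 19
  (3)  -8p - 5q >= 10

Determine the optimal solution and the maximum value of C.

Corner points and C = -11p + q:
  (-50, -23/3) → C = 1627/3
  (-80/53, 22/53) → C = 902/53
  (5/77, -162/77) → C = -31/11

The binding constraints are p - 6q = -4 and p - 9q = 19.
Solving simultaneously gives p = -50, q = -23/3.

p = -50, q = -23/3, maximum C = 1627/3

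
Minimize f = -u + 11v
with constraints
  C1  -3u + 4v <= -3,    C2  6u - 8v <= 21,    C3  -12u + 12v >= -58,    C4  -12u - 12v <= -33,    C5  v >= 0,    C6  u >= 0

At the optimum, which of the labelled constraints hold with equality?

C2 and C5

Corner points and f = -u + 11v:
  (49/3, 23/2) → f = 661/6
  (2, 3/4) → f = 25/4
  (53/6, 4) → f = 211/6
  (7/2, 0) → f = -7/2
  (11/4, 0) → f = -11/4

The minimum is at (7/2, 0). Substituting into each constraint, equality holds for C2 and C5; the remaining constraints have slack.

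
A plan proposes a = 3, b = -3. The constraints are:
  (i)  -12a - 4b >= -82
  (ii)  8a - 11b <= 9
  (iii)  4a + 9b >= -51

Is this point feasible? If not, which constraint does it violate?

not feasible — violates (ii)

Constraint (ii): 8a - 11b = 57, which is not ≤ 9. All other constraints are satisfied.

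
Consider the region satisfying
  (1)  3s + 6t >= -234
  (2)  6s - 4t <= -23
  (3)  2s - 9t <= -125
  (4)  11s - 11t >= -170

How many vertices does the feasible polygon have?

Of the 6 pairwise boundary intersections, those satisfying every inequality are:
  (293/46, 352/23)
  (427/22, 767/22)
  (-155/77, 1035/77)

3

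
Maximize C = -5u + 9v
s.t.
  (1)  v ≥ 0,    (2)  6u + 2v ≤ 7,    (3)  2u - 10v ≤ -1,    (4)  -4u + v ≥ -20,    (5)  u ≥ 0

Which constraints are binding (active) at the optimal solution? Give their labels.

Corner points and C = -5u + 9v:
  (17/16, 5/16) → C = -5/2
  (0, 7/2) → C = 63/2
  (0, 1/10) → C = 9/10

The maximum is at (0, 7/2). Substituting into each constraint, equality holds for (2) and (5); the remaining constraints have slack.

(2) and (5)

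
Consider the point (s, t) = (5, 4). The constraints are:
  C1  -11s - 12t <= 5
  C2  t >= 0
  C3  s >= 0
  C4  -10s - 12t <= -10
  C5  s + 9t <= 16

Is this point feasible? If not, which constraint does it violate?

not feasible — violates C5

Constraint C5: s + 9t = 41, which is not ≤ 16. All other constraints are satisfied.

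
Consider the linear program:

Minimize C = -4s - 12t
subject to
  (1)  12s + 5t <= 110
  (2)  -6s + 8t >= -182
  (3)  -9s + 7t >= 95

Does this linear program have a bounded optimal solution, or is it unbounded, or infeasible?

From the feasible point (295/129, 710/43), moving in the direction (-5, 12) keeps every constraint satisfied while C decreases without bound.

unbounded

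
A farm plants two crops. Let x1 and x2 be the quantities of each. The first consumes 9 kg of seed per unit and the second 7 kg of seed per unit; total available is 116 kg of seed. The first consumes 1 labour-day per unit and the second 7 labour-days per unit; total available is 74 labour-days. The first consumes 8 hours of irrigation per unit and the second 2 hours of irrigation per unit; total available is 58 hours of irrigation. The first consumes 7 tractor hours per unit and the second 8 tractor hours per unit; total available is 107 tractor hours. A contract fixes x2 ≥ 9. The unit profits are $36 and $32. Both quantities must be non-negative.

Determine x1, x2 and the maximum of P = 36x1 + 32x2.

x1 = 5, x2 = 9, maximum P = 468

At the optimal vertex, 8x1 + 2x2 = 58 and 7x1 + 8x2 = 107.
Solving simultaneously gives x1 = 5, x2 = 9.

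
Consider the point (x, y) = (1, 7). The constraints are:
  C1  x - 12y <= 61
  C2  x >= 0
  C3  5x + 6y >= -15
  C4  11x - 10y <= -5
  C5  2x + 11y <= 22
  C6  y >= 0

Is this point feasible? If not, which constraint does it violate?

Constraint C5: 2x + 11y = 79, which is not ≤ 22. All other constraints are satisfied.

not feasible — violates C5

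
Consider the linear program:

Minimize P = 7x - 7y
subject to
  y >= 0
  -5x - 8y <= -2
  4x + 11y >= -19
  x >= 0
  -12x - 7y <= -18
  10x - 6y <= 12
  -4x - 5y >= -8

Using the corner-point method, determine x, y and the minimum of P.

Extreme points and P = 7x - 7y:
  (96/71, 18/71) → P = 546/71
  (17/16, 3/4) → P = 35/16
  (54/37, 16/37) → P = 266/37

The optimum lies where -12x - 7y = -18 and -4x - 5y = -8.
Solving simultaneously gives x = 17/16, y = 3/4.

x = 17/16, y = 3/4, minimum P = 35/16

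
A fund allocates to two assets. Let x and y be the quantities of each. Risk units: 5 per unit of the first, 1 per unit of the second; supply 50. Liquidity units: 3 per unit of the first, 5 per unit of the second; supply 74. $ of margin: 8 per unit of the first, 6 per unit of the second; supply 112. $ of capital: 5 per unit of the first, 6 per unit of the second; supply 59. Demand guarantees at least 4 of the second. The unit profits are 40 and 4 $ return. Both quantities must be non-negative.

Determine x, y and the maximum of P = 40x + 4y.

x = 7, y = 4, maximum P = 296

Feasible corners and P = 40x + 4y:
  (0, 59/6) → P = 118/3
  (0, 4) → P = 16
  (7, 4) → P = 296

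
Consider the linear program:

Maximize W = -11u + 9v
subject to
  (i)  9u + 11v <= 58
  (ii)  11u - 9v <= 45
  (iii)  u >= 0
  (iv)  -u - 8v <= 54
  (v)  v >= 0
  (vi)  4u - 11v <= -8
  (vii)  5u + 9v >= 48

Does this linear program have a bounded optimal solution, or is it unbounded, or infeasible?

infeasible

The boundaries 9u + 11v = 58 and u = 0 meet at (0, 58/11), but that point violates 5u + 9v ≥ 48. Every candidate vertex is excluded by some other constraint, so the feasible region is empty.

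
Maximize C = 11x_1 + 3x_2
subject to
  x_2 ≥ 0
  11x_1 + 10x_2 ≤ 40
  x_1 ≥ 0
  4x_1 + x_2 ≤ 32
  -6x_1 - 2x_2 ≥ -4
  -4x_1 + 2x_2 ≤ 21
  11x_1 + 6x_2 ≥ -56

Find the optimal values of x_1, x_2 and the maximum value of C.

Corner points and C = 11x_1 + 3x_2:
  (0, 0) → C = 0
  (2/3, 0) → C = 22/3
  (0, 2) → C = 6

x_1 = 2/3, x_2 = 0, maximum C = 22/3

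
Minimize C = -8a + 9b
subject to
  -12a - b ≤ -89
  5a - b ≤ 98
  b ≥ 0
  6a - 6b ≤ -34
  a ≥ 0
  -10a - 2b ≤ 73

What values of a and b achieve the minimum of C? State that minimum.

The feasible region is unbounded (it extends along (0, 1), (1, 5)), but C strictly increases along every unbounded feasible direction, so there is no improving ray and the minimum is attained at a vertex.

a = 250/39, b = 157/13, minimum C = 2239/39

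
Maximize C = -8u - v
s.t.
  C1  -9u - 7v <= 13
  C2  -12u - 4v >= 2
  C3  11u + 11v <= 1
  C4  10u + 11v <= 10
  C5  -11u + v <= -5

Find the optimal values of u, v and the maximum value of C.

Vertices and C = -8u - v:
  (19/24, -23/8) → C = -83/24
  (11/43, -94/43) → C = 6/43
  (9/28, -41/28) → C = -31/28

The binding constraints are -9u - 7v = 13 and -11u + v = -5.
Solving simultaneously gives u = 11/43, v = -94/43.

u = 11/43, v = -94/43, maximum C = 6/43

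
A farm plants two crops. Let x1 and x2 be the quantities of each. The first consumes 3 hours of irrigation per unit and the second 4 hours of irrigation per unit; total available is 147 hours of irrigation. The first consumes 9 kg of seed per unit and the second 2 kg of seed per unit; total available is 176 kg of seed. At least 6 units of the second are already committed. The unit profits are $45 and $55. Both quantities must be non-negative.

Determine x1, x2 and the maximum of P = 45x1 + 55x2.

Vertices and P = 45x1 + 55x2:
  (0, 147/4) → P = 8085/4
  (0, 6) → P = 330
  (41/3, 53/2) → P = 4145/2
  (164/9, 6) → P = 1150

The optimum lies where 3x1 + 4x2 = 147 and 9x1 + 2x2 = 176.
Solving simultaneously gives x1 = 41/3, x2 = 53/2.

x1 = 41/3, x2 = 53/2, maximum P = 4145/2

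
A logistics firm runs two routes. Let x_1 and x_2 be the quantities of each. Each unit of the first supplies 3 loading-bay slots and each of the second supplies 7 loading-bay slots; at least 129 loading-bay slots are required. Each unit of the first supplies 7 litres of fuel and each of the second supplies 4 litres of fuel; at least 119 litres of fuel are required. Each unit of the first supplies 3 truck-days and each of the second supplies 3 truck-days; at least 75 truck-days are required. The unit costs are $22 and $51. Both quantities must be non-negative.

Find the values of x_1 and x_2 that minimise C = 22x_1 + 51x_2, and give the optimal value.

x_1 = 23/2, x_2 = 27/2, minimum C = 1883/2

Feasible corners and C = 22x_1 + 51x_2:
  (0, 119/4) → C = 6069/4
  (43, 0) → C = 946
  (23/2, 27/2) → C = 1883/2
  (19/3, 56/3) → C = 3274/3
The feasible region is unbounded (it extends along (0, 1), (1, 0)), but C strictly increases along every unbounded feasible direction, so there is no improving ray and the minimum is attained at a vertex.

At the optimal vertex, 3x_1 + 7x_2 = 129 and 3x_1 + 3x_2 = 75.
Solving simultaneously gives x_1 = 23/2, x_2 = 27/2.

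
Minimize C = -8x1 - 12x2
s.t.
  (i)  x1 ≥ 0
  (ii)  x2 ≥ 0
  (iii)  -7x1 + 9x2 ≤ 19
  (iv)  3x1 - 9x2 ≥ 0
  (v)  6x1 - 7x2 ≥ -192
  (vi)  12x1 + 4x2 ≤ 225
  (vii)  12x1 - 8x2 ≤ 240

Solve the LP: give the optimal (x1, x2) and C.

x1 = 135/8, x2 = 45/8, minimum C = -405/2

Feasible corners and C = -8x1 - 12x2:
  (0, 0) → C = 0
  (75/4, 0) → C = -150
  (135/8, 45/8) → C = -405/2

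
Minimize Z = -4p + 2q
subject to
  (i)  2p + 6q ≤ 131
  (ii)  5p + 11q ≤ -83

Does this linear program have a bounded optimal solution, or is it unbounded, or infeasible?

unbounded

From the feasible point (-1939/8, 821/8), moving in the direction (11, -5) keeps every constraint satisfied while Z decreases without bound.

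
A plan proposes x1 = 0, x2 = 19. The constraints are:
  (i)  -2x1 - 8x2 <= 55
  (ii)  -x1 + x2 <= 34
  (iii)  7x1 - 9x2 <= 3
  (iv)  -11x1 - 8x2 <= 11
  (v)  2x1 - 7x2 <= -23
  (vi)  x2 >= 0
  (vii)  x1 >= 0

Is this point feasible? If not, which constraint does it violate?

(i): -152 ≤ 55 ✓
(ii): 19 ≤ 34 ✓
(iii): -171 ≤ 3 ✓
(iv): -152 ≤ 11 ✓
(v): -133 ≤ -23 ✓
(vi): 19 ≥ 0 ✓
(vii): 0 ≥ 0 ✓

feasible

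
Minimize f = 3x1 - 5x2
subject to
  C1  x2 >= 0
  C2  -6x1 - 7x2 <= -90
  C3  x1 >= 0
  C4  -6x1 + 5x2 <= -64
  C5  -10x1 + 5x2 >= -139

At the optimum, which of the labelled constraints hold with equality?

Extreme points and f = 3x1 - 5x2:
  (449/36, 13/6) → f = 319/12
  (1423/100, 33/50) → f = 3939/100
  (75/4, 97/10) → f = 31/4

The minimum is at (75/4, 97/10). Substituting into each constraint, equality holds for C4 and C5; the remaining constraints have slack.

C4 and C5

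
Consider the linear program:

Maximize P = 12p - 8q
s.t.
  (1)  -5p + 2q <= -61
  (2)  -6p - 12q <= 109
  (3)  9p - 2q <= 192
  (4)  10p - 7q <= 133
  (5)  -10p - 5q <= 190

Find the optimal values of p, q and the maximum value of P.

Corner points and P = 12p - 8q:
  (131/4, 411/8) → P = -18
  (161/15, -11/3) → P = 2372/15
  (1078/43, 723/43) → P = 7152/43

The binding constraints are 9p - 2q = 192 and 10p - 7q = 133.
Solving simultaneously gives p = 1078/43, q = 723/43.

p = 1078/43, q = 723/43, maximum P = 7152/43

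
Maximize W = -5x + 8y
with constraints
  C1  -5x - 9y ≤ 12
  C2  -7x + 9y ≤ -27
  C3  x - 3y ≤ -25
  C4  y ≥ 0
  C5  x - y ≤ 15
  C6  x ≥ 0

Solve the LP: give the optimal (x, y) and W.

x = 54, y = 39, maximum W = 42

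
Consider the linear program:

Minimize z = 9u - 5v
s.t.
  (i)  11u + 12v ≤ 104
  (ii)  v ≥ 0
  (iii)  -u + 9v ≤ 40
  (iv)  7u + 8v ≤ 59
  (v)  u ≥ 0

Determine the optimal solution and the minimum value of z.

Corner points and z = 9u - 5v:
  (59/7, 0) → z = 531/7
  (0, 0) → z = 0
  (211/71, 339/71) → z = 204/71
  (0, 40/9) → z = -200/9

At the optimal vertex, -u + 9v = 40 and u = 0.
Solving simultaneously gives u = 0, v = 40/9.

u = 0, v = 40/9, minimum z = -200/9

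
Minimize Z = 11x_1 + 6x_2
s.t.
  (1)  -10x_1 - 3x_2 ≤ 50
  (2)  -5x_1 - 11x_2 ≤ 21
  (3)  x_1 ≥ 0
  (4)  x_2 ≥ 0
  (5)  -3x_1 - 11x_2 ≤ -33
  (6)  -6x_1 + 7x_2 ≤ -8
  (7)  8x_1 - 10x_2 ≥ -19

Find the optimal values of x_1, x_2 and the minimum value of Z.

Extreme points and Z = 11x_1 + 6x_2:
  (11, 0) → Z = 121
  (11/3, 2) → Z = 157/3
  (213/4, 89/2) → Z = 3411/4
The feasible region is unbounded (it extends along (5, 4), (1, 0)), but Z strictly increases along every unbounded feasible direction, so there is no improving ray and the minimum is attained at a vertex.

The binding constraints are -3x_1 - 11x_2 = -33 and -6x_1 + 7x_2 = -8.
Solving simultaneously gives x_1 = 11/3, x_2 = 2.

x_1 = 11/3, x_2 = 2, minimum Z = 157/3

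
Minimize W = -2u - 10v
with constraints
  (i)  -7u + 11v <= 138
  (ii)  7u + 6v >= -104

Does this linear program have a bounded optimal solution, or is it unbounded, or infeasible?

unbounded

From the feasible point (-116/7, 2), moving in the direction (11, 7) keeps every constraint satisfied while W decreases without bound.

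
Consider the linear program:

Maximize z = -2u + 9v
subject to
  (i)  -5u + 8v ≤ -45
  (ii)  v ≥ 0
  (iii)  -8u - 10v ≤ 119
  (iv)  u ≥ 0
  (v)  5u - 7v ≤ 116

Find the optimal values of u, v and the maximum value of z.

u = 613/5, v = 71, maximum z = 1969/5

Feasible corners and z = -2u + 9v:
  (9, 0) → z = -18
  (613/5, 71) → z = 1969/5
  (116/5, 0) → z = -232/5

At the optimal vertex, -5u + 8v = -45 and 5u - 7v = 116.
Solving simultaneously gives u = 613/5, v = 71.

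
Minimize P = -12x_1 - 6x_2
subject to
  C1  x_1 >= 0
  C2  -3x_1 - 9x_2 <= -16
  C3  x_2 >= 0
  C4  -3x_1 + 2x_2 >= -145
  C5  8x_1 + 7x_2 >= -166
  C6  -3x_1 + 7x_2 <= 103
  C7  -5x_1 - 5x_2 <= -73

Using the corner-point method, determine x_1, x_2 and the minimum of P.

Feasible corners and P = -12x_1 - 6x_2:
  (0, 103/7) → P = -618/7
  (0, 73/5) → P = -438/5
  (145/3, 0) → P = -580
  (73/5, 0) → P = -876/5
  (407/5, 248/5) → P = -6372/5

x_1 = 407/5, x_2 = 248/5, minimum P = -6372/5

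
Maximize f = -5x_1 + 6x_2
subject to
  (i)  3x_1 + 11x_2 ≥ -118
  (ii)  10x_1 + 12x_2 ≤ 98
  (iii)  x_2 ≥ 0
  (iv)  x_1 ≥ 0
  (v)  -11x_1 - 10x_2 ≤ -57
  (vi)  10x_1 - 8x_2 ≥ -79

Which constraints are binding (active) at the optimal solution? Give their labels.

(ii) and (iv)

Vertices and f = -5x_1 + 6x_2:
  (49/5, 0) → f = -49
  (0, 49/6) → f = 49
  (57/11, 0) → f = -285/11
  (0, 57/10) → f = 171/5

The maximum is at (0, 49/6). Substituting into each constraint, equality holds for (ii) and (iv); the remaining constraints have slack.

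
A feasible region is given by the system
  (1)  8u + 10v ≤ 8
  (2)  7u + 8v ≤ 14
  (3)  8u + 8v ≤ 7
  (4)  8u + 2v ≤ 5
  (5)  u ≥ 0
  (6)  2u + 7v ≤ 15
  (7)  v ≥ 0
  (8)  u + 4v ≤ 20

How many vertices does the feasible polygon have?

Intersecting each pair of boundary lines and keeping only the points that satisfy every inequality leaves:
  (3/8, 1/2)
  (0, 4/5)
  (13/24, 1/3)
  (5/8, 0)
  (0, 0)

5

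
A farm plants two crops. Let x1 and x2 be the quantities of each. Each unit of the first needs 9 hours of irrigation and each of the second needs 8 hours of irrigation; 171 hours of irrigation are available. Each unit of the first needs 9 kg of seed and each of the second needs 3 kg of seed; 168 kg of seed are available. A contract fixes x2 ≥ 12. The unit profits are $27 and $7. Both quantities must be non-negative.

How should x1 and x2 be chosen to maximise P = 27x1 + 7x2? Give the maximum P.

x1 = 25/3, x2 = 12, maximum P = 309

Feasible corners and P = 27x1 + 7x2:
  (0, 171/8) → P = 1197/8
  (0, 12) → P = 84
  (25/3, 12) → P = 309

At the optimal vertex, 9x1 + 8x2 = 171 and x2 = 12.
Solving simultaneously gives x1 = 25/3, x2 = 12.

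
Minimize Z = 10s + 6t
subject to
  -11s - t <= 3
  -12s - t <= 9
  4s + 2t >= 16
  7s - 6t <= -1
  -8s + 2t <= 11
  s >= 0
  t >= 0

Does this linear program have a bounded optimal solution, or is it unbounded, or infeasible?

Corner points and Z = 10s + 6t:
  (47/19, 58/19) → Z = 818/19
  (5/12, 43/6) → Z = 283/6
The feasible region has finitely many vertices and no improving ray; the minimum is 818/19 at (47/19, 58/19).

bounded optimum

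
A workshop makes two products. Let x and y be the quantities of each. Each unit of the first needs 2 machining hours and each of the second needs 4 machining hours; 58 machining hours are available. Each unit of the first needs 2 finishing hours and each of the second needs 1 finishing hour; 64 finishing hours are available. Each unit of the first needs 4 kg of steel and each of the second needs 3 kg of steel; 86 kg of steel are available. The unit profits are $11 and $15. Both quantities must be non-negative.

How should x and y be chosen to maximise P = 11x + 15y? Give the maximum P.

At the optimal vertex, 2x + 4y = 58 and 4x + 3y = 86.
Solving simultaneously gives x = 17, y = 6.

x = 17, y = 6, maximum P = 277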